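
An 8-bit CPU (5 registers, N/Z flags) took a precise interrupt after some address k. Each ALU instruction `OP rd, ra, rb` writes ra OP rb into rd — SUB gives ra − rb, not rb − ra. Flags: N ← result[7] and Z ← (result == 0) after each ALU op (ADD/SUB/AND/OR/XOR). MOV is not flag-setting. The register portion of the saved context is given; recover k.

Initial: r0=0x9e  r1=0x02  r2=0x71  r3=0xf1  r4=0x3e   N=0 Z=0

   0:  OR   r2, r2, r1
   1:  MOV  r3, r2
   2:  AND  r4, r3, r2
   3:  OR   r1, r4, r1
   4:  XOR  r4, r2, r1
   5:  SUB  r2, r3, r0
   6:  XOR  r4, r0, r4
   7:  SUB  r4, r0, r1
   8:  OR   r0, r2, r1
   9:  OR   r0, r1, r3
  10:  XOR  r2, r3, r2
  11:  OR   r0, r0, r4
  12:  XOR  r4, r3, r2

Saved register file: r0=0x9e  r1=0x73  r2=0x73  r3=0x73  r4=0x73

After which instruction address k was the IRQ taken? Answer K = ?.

K = 3

after  0: r0=0x9e r1=0x02 r2=0x73 r3=0xf1 r4=0x3e  N=0 Z=0
after  1: r0=0x9e r1=0x02 r2=0x73 r3=0x73 r4=0x3e  N=0 Z=0
after  2: r0=0x9e r1=0x02 r2=0x73 r3=0x73 r4=0x73  N=0 Z=0
after  3: r0=0x9e r1=0x73 r2=0x73 r3=0x73 r4=0x73  N=0 Z=0
-- IRQ taken; context saved, return-PC = 4 --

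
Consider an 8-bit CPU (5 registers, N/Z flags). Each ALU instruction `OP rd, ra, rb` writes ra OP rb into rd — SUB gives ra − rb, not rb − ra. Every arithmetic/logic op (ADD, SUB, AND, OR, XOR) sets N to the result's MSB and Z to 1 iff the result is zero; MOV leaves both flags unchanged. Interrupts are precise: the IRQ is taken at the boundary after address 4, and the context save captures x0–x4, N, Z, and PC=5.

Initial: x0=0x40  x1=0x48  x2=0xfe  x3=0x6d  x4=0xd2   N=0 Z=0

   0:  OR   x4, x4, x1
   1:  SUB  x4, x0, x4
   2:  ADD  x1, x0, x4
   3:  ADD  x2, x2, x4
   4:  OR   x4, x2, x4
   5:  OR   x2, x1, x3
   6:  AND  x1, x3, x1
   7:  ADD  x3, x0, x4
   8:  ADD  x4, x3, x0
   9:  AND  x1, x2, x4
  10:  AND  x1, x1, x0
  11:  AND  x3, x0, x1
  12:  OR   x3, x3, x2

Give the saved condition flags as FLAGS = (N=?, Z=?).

after  0: x0=0x40 x1=0x48 x2=0xfe x3=0x6d x4=0xda  N=1 Z=0
after  1: x0=0x40 x1=0x48 x2=0xfe x3=0x6d x4=0x66  N=0 Z=0
after  2: x0=0x40 x1=0xa6 x2=0xfe x3=0x6d x4=0x66  N=1 Z=0
after  3: x0=0x40 x1=0xa6 x2=0x64 x3=0x6d x4=0x66  N=0 Z=0
after  4: x0=0x40 x1=0xa6 x2=0x64 x3=0x6d x4=0x66  N=0 Z=0
-- IRQ taken; context saved, return-PC = 5 --

FLAGS = (N=0, Z=0)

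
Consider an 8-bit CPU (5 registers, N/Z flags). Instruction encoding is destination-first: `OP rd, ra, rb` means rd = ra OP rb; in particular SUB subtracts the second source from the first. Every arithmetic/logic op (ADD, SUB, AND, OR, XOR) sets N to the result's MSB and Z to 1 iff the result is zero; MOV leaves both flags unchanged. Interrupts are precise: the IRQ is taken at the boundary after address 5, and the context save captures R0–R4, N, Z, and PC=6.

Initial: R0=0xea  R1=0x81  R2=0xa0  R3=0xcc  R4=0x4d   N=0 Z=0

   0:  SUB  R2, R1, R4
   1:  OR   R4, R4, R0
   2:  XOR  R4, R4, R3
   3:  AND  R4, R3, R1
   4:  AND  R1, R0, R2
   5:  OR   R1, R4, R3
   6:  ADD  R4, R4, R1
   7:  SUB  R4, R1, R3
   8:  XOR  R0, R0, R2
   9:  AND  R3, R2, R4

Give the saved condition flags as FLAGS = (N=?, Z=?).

FLAGS = (N=1, Z=0)

after  0: R0=0xea R1=0x81 R2=0x34 R3=0xcc R4=0x4d  N=0 Z=0
after  1: R0=0xea R1=0x81 R2=0x34 R3=0xcc R4=0xef  N=1 Z=0
after  2: R0=0xea R1=0x81 R2=0x34 R3=0xcc R4=0x23  N=0 Z=0
after  3: R0=0xea R1=0x81 R2=0x34 R3=0xcc R4=0x80  N=1 Z=0
after  4: R0=0xea R1=0x20 R2=0x34 R3=0xcc R4=0x80  N=0 Z=0
after  5: R0=0xea R1=0xcc R2=0x34 R3=0xcc R4=0x80  N=1 Z=0
-- IRQ taken; context saved, return-PC = 6 --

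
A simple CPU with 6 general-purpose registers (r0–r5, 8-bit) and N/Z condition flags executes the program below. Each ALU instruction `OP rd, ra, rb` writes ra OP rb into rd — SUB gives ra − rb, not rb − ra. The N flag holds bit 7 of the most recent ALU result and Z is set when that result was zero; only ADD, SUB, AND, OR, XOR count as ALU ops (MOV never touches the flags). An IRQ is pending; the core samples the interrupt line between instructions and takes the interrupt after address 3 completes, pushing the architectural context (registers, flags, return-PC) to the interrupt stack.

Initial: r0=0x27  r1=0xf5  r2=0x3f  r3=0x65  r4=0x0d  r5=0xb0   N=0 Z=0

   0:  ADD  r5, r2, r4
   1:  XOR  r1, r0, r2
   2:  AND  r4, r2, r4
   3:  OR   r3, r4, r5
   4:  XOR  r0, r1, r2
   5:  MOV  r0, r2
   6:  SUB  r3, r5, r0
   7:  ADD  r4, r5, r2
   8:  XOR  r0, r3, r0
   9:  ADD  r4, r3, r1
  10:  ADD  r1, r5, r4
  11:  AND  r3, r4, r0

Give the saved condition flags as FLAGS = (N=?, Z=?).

FLAGS = (N=0, Z=0)

after  0: r0=0x27 r1=0xf5 r2=0x3f r3=0x65 r4=0x0d r5=0x4c  N=0 Z=0
after  1: r0=0x27 r1=0x18 r2=0x3f r3=0x65 r4=0x0d r5=0x4c  N=0 Z=0
after  2: r0=0x27 r1=0x18 r2=0x3f r3=0x65 r4=0x0d r5=0x4c  N=0 Z=0
after  3: r0=0x27 r1=0x18 r2=0x3f r3=0x4d r4=0x0d r5=0x4c  N=0 Z=0
-- IRQ taken; context saved, return-PC = 4 --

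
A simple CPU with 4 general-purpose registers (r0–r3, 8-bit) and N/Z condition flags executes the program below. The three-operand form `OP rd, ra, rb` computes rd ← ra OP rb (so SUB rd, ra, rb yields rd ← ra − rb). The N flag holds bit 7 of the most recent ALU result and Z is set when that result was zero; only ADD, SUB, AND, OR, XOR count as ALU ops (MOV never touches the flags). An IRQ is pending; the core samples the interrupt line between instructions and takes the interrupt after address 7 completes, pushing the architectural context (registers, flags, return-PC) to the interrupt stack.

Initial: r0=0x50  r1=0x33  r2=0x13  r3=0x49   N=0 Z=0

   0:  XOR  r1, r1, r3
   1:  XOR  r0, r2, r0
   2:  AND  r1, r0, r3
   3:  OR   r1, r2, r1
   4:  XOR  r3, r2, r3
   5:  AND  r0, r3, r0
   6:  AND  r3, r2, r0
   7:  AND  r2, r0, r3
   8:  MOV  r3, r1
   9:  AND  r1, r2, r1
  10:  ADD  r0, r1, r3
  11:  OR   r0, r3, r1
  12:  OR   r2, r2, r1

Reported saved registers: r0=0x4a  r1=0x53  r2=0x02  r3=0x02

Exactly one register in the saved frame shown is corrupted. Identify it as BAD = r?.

after  0: r0=0x50 r1=0x7a r2=0x13 r3=0x49  N=0 Z=0
after  1: r0=0x43 r1=0x7a r2=0x13 r3=0x49  N=0 Z=0
after  2: r0=0x43 r1=0x41 r2=0x13 r3=0x49  N=0 Z=0
after  3: r0=0x43 r1=0x53 r2=0x13 r3=0x49  N=0 Z=0
after  4: r0=0x43 r1=0x53 r2=0x13 r3=0x5a  N=0 Z=0
after  5: r0=0x42 r1=0x53 r2=0x13 r3=0x5a  N=0 Z=0
after  6: r0=0x42 r1=0x53 r2=0x13 r3=0x02  N=0 Z=0
after  7: r0=0x42 r1=0x53 r2=0x02 r3=0x02  N=0 Z=0
-- IRQ taken; context saved, return-PC = 8 --
mismatch: r0: reported 0x4a vs actual 0x42

BAD = r0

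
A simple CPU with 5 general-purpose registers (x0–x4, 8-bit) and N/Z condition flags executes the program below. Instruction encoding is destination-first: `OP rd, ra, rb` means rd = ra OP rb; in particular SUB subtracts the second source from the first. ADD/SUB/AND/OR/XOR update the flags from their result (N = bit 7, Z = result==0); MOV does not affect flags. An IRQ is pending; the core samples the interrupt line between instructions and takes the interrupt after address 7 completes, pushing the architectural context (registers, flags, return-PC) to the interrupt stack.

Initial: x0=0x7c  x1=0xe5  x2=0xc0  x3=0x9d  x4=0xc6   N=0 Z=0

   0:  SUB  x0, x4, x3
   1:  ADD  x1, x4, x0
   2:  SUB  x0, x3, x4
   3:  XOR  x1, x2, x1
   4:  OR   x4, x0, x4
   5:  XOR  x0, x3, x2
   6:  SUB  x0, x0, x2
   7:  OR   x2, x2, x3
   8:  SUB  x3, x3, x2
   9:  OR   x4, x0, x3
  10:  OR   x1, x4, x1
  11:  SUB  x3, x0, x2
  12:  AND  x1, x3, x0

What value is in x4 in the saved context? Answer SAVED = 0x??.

SAVED = 0xd7

after  0: x0=0x29 x1=0xe5 x2=0xc0 x3=0x9d x4=0xc6  N=0 Z=0
after  1: x0=0x29 x1=0xef x2=0xc0 x3=0x9d x4=0xc6  N=1 Z=0
after  2: x0=0xd7 x1=0xef x2=0xc0 x3=0x9d x4=0xc6  N=1 Z=0
after  3: x0=0xd7 x1=0x2f x2=0xc0 x3=0x9d x4=0xc6  N=0 Z=0
after  4: x0=0xd7 x1=0x2f x2=0xc0 x3=0x9d x4=0xd7  N=1 Z=0
after  5: x0=0x5d x1=0x2f x2=0xc0 x3=0x9d x4=0xd7  N=0 Z=0
after  6: x0=0x9d x1=0x2f x2=0xc0 x3=0x9d x4=0xd7  N=1 Z=0
after  7: x0=0x9d x1=0x2f x2=0xdd x3=0x9d x4=0xd7  N=1 Z=0
-- IRQ taken; context saved, return-PC = 8 --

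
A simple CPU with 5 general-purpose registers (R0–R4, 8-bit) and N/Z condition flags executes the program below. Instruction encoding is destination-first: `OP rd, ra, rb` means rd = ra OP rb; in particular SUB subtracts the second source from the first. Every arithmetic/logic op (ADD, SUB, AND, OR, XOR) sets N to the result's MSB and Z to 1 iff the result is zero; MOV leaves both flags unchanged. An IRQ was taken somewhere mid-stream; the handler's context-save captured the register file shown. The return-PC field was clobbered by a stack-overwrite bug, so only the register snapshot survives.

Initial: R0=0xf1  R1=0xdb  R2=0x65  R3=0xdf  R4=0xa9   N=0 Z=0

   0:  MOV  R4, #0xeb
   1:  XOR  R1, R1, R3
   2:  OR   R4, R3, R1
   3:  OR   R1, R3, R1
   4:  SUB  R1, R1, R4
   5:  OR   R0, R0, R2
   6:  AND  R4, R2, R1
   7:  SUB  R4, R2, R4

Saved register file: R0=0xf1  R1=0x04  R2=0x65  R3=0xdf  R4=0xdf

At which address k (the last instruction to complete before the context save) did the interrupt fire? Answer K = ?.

K = 2

after  0: R0=0xf1 R1=0xdb R2=0x65 R3=0xdf R4=0xeb  N=0 Z=0
after  1: R0=0xf1 R1=0x04 R2=0x65 R3=0xdf R4=0xeb  N=0 Z=0
after  2: R0=0xf1 R1=0x04 R2=0x65 R3=0xdf R4=0xdf  N=1 Z=0
-- IRQ taken; context saved, return-PC = 3 --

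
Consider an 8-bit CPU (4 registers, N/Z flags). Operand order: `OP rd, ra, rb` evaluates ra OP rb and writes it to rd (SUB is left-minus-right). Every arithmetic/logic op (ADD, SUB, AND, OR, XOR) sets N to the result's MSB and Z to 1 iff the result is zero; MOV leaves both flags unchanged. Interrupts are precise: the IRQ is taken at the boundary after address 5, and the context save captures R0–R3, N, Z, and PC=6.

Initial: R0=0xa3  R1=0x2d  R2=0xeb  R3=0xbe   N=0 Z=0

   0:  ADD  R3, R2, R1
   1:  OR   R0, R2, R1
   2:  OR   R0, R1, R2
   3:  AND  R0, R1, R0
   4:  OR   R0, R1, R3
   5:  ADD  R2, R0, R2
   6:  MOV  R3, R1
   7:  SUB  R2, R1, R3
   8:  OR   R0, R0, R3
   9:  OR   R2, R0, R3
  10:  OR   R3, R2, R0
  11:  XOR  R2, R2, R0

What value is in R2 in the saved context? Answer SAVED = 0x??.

SAVED = 0x28

after  0: R0=0xa3 R1=0x2d R2=0xeb R3=0x18  N=0 Z=0
after  1: R0=0xef R1=0x2d R2=0xeb R3=0x18  N=1 Z=0
after  2: R0=0xef R1=0x2d R2=0xeb R3=0x18  N=1 Z=0
after  3: R0=0x2d R1=0x2d R2=0xeb R3=0x18  N=0 Z=0
after  4: R0=0x3d R1=0x2d R2=0xeb R3=0x18  N=0 Z=0
after  5: R0=0x3d R1=0x2d R2=0x28 R3=0x18  N=0 Z=0
-- IRQ taken; context saved, return-PC = 6 --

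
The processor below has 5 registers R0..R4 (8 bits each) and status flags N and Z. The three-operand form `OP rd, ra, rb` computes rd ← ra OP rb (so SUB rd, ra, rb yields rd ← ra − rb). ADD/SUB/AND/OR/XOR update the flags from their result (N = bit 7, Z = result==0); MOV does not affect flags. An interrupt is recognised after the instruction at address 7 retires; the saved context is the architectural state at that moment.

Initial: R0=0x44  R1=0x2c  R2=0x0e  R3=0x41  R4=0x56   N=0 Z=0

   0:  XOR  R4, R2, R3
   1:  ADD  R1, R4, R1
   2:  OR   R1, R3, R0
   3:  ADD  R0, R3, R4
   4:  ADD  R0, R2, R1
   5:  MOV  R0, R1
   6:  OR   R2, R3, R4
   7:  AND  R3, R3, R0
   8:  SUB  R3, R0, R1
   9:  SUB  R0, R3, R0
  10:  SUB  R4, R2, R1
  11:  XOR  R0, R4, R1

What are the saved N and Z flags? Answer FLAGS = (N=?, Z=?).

after  0: R0=0x44 R1=0x2c R2=0x0e R3=0x41 R4=0x4f  N=0 Z=0
after  1: R0=0x44 R1=0x7b R2=0x0e R3=0x41 R4=0x4f  N=0 Z=0
after  2: R0=0x44 R1=0x45 R2=0x0e R3=0x41 R4=0x4f  N=0 Z=0
after  3: R0=0x90 R1=0x45 R2=0x0e R3=0x41 R4=0x4f  N=1 Z=0
after  4: R0=0x53 R1=0x45 R2=0x0e R3=0x41 R4=0x4f  N=0 Z=0
after  5: R0=0x45 R1=0x45 R2=0x0e R3=0x41 R4=0x4f  N=0 Z=0
after  6: R0=0x45 R1=0x45 R2=0x4f R3=0x41 R4=0x4f  N=0 Z=0
after  7: R0=0x45 R1=0x45 R2=0x4f R3=0x41 R4=0x4f  N=0 Z=0
-- IRQ taken; context saved, return-PC = 8 --

FLAGS = (N=0, Z=0)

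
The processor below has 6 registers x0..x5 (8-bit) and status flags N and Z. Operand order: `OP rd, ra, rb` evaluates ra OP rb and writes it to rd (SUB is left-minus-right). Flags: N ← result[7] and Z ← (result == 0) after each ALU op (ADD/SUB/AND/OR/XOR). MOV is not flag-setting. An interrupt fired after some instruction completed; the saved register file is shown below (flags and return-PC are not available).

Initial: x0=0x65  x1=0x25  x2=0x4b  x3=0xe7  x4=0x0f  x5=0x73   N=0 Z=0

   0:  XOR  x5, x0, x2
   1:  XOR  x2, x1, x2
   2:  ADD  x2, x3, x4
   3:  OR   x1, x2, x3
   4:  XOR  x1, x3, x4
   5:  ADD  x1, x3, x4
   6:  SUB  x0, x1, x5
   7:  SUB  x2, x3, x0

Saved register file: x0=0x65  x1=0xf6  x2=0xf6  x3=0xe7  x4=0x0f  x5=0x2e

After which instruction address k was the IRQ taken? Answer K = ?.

K = 5

after  0: x0=0x65 x1=0x25 x2=0x4b x3=0xe7 x4=0x0f x5=0x2e  N=0 Z=0
after  1: x0=0x65 x1=0x25 x2=0x6e x3=0xe7 x4=0x0f x5=0x2e  N=0 Z=0
after  2: x0=0x65 x1=0x25 x2=0xf6 x3=0xe7 x4=0x0f x5=0x2e  N=1 Z=0
after  3: x0=0x65 x1=0xf7 x2=0xf6 x3=0xe7 x4=0x0f x5=0x2e  N=1 Z=0
after  4: x0=0x65 x1=0xe8 x2=0xf6 x3=0xe7 x4=0x0f x5=0x2e  N=1 Z=0
after  5: x0=0x65 x1=0xf6 x2=0xf6 x3=0xe7 x4=0x0f x5=0x2e  N=1 Z=0
-- IRQ taken; context saved, return-PC = 6 --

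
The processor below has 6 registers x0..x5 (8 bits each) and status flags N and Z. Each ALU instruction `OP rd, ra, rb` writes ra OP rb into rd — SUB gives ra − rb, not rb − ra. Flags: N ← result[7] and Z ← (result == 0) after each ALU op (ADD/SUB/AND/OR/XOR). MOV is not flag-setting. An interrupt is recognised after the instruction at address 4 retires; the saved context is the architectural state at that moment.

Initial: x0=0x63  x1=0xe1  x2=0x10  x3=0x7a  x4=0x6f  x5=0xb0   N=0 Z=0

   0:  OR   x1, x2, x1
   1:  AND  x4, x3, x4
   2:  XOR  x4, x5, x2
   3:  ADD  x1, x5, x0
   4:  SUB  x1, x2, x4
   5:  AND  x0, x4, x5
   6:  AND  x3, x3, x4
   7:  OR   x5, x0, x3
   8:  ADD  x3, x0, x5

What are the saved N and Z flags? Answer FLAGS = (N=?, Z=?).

FLAGS = (N=0, Z=0)

after  0: x0=0x63 x1=0xf1 x2=0x10 x3=0x7a x4=0x6f x5=0xb0  N=1 Z=0
after  1: x0=0x63 x1=0xf1 x2=0x10 x3=0x7a x4=0x6a x5=0xb0  N=0 Z=0
after  2: x0=0x63 x1=0xf1 x2=0x10 x3=0x7a x4=0xa0 x5=0xb0  N=1 Z=0
after  3: x0=0x63 x1=0x13 x2=0x10 x3=0x7a x4=0xa0 x5=0xb0  N=0 Z=0
after  4: x0=0x63 x1=0x70 x2=0x10 x3=0x7a x4=0xa0 x5=0xb0  N=0 Z=0
-- IRQ taken; context saved, return-PC = 5 --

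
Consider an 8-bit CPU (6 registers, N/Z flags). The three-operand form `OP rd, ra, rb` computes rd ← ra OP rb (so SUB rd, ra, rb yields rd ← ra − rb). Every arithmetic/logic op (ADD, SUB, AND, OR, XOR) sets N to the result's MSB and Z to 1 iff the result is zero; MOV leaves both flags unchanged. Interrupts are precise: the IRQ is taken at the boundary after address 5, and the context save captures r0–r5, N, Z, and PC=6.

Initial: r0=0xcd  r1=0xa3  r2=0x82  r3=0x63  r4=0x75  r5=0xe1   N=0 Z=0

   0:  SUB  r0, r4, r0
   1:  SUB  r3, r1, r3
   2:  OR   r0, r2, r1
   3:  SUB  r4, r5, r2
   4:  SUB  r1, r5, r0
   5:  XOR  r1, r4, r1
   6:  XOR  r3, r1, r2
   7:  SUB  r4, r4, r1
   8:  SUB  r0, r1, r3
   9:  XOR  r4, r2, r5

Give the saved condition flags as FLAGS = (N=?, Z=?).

FLAGS = (N=0, Z=0)

after  0: r0=0xa8 r1=0xa3 r2=0x82 r3=0x63 r4=0x75 r5=0xe1  N=1 Z=0
after  1: r0=0xa8 r1=0xa3 r2=0x82 r3=0x40 r4=0x75 r5=0xe1  N=0 Z=0
after  2: r0=0xa3 r1=0xa3 r2=0x82 r3=0x40 r4=0x75 r5=0xe1  N=1 Z=0
after  3: r0=0xa3 r1=0xa3 r2=0x82 r3=0x40 r4=0x5f r5=0xe1  N=0 Z=0
after  4: r0=0xa3 r1=0x3e r2=0x82 r3=0x40 r4=0x5f r5=0xe1  N=0 Z=0
after  5: r0=0xa3 r1=0x61 r2=0x82 r3=0x40 r4=0x5f r5=0xe1  N=0 Z=0
-- IRQ taken; context saved, return-PC = 6 --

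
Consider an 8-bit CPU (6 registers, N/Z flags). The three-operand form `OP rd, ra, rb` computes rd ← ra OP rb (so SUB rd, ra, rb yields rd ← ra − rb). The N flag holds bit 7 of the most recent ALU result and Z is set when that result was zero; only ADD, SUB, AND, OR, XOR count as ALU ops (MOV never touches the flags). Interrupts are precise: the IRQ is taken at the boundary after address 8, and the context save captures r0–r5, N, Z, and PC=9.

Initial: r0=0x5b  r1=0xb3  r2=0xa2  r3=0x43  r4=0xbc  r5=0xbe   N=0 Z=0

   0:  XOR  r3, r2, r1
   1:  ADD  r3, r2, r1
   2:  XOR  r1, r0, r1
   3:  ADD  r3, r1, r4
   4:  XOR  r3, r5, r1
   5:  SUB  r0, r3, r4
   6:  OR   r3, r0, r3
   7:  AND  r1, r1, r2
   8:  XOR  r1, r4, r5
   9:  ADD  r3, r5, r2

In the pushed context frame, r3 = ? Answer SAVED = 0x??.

after  0: r0=0x5b r1=0xb3 r2=0xa2 r3=0x11 r4=0xbc r5=0xbe  N=0 Z=0
after  1: r0=0x5b r1=0xb3 r2=0xa2 r3=0x55 r4=0xbc r5=0xbe  N=0 Z=0
after  2: r0=0x5b r1=0xe8 r2=0xa2 r3=0x55 r4=0xbc r5=0xbe  N=1 Z=0
after  3: r0=0x5b r1=0xe8 r2=0xa2 r3=0xa4 r4=0xbc r5=0xbe  N=1 Z=0
after  4: r0=0x5b r1=0xe8 r2=0xa2 r3=0x56 r4=0xbc r5=0xbe  N=0 Z=0
after  5: r0=0x9a r1=0xe8 r2=0xa2 r3=0x56 r4=0xbc r5=0xbe  N=1 Z=0
after  6: r0=0x9a r1=0xe8 r2=0xa2 r3=0xde r4=0xbc r5=0xbe  N=1 Z=0
after  7: r0=0x9a r1=0xa0 r2=0xa2 r3=0xde r4=0xbc r5=0xbe  N=1 Z=0
after  8: r0=0x9a r1=0x02 r2=0xa2 r3=0xde r4=0xbc r5=0xbe  N=0 Z=0
-- IRQ taken; context saved, return-PC = 9 --

SAVED = 0xde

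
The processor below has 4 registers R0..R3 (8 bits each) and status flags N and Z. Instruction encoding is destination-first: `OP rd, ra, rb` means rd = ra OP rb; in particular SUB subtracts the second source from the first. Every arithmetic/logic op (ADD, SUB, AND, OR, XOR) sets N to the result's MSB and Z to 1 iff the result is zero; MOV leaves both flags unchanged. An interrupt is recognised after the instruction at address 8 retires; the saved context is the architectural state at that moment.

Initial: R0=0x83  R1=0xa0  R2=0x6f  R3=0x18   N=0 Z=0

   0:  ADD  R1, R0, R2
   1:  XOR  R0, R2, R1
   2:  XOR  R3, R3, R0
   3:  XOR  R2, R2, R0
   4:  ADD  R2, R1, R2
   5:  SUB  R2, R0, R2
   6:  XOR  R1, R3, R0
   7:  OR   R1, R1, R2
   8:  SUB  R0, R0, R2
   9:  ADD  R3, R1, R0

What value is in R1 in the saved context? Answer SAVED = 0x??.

after  0: R0=0x83 R1=0xf2 R2=0x6f R3=0x18  N=1 Z=0
after  1: R0=0x9d R1=0xf2 R2=0x6f R3=0x18  N=1 Z=0
after  2: R0=0x9d R1=0xf2 R2=0x6f R3=0x85  N=1 Z=0
after  3: R0=0x9d R1=0xf2 R2=0xf2 R3=0x85  N=1 Z=0
after  4: R0=0x9d R1=0xf2 R2=0xe4 R3=0x85  N=1 Z=0
after  5: R0=0x9d R1=0xf2 R2=0xb9 R3=0x85  N=1 Z=0
after  6: R0=0x9d R1=0x18 R2=0xb9 R3=0x85  N=0 Z=0
after  7: R0=0x9d R1=0xb9 R2=0xb9 R3=0x85  N=1 Z=0
after  8: R0=0xe4 R1=0xb9 R2=0xb9 R3=0x85  N=1 Z=0
-- IRQ taken; context saved, return-PC = 9 --

SAVED = 0xb9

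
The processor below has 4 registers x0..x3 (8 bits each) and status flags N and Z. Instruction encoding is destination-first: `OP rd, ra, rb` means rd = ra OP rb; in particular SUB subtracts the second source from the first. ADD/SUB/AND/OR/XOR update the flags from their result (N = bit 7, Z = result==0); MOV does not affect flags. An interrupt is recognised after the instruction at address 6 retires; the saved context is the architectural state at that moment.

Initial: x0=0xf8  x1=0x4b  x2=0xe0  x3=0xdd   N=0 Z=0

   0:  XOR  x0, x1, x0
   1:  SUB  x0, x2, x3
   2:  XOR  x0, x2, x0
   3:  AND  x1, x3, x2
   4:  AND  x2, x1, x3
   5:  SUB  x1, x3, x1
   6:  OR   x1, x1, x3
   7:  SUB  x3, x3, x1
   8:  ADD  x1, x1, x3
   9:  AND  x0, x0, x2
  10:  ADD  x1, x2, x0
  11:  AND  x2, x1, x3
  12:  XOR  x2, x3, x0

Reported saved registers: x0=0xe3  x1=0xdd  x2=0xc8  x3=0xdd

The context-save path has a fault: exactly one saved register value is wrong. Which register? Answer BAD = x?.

after  0: x0=0xb3 x1=0x4b x2=0xe0 x3=0xdd  N=1 Z=0
after  1: x0=0x03 x1=0x4b x2=0xe0 x3=0xdd  N=0 Z=0
after  2: x0=0xe3 x1=0x4b x2=0xe0 x3=0xdd  N=1 Z=0
after  3: x0=0xe3 x1=0xc0 x2=0xe0 x3=0xdd  N=1 Z=0
after  4: x0=0xe3 x1=0xc0 x2=0xc0 x3=0xdd  N=1 Z=0
after  5: x0=0xe3 x1=0x1d x2=0xc0 x3=0xdd  N=0 Z=0
after  6: x0=0xe3 x1=0xdd x2=0xc0 x3=0xdd  N=1 Z=0
-- IRQ taken; context saved, return-PC = 7 --
mismatch: x2: reported 0xc8 vs actual 0xc0

BAD = x2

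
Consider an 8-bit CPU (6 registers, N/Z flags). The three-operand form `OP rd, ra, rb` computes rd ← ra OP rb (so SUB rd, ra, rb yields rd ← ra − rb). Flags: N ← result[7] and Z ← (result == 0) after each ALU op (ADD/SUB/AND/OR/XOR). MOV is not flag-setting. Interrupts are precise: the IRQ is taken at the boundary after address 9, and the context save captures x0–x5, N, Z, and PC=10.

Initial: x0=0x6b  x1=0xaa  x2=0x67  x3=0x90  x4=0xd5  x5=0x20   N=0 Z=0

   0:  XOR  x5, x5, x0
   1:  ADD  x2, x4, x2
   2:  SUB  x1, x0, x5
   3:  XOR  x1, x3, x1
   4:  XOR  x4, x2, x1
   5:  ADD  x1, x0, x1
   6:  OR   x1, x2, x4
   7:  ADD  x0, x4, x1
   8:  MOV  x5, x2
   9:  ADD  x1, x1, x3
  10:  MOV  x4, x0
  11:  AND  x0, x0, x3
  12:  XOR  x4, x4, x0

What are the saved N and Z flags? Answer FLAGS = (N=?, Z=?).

after  0: x0=0x6b x1=0xaa x2=0x67 x3=0x90 x4=0xd5 x5=0x4b  N=0 Z=0
after  1: x0=0x6b x1=0xaa x2=0x3c x3=0x90 x4=0xd5 x5=0x4b  N=0 Z=0
after  2: x0=0x6b x1=0x20 x2=0x3c x3=0x90 x4=0xd5 x5=0x4b  N=0 Z=0
after  3: x0=0x6b x1=0xb0 x2=0x3c x3=0x90 x4=0xd5 x5=0x4b  N=1 Z=0
after  4: x0=0x6b x1=0xb0 x2=0x3c x3=0x90 x4=0x8c x5=0x4b  N=1 Z=0
after  5: x0=0x6b x1=0x1b x2=0x3c x3=0x90 x4=0x8c x5=0x4b  N=0 Z=0
after  6: x0=0x6b x1=0xbc x2=0x3c x3=0x90 x4=0x8c x5=0x4b  N=1 Z=0
after  7: x0=0x48 x1=0xbc x2=0x3c x3=0x90 x4=0x8c x5=0x4b  N=0 Z=0
after  8: x0=0x48 x1=0xbc x2=0x3c x3=0x90 x4=0x8c x5=0x3c  N=0 Z=0
after  9: x0=0x48 x1=0x4c x2=0x3c x3=0x90 x4=0x8c x5=0x3c  N=0 Z=0
-- IRQ taken; context saved, return-PC = 10 --

FLAGS = (N=0, Z=0)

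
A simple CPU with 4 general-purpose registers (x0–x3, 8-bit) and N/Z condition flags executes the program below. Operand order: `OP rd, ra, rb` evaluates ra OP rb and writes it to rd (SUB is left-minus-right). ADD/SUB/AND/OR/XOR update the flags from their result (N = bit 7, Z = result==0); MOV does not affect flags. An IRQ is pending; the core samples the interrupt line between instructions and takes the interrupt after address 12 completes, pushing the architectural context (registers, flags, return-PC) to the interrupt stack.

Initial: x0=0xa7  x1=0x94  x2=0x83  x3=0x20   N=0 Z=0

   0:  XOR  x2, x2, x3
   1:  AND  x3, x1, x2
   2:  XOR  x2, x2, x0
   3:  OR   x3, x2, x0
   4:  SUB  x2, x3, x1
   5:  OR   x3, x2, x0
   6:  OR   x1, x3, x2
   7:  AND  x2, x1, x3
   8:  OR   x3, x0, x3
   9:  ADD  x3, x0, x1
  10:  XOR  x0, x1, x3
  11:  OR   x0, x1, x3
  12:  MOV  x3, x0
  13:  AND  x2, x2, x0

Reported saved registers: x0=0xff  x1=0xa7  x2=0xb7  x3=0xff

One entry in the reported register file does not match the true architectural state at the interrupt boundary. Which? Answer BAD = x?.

BAD = x1

after  0: x0=0xa7 x1=0x94 x2=0xa3 x3=0x20  N=1 Z=0
after  1: x0=0xa7 x1=0x94 x2=0xa3 x3=0x80  N=1 Z=0
after  2: x0=0xa7 x1=0x94 x2=0x04 x3=0x80  N=0 Z=0
after  3: x0=0xa7 x1=0x94 x2=0x04 x3=0xa7  N=1 Z=0
after  4: x0=0xa7 x1=0x94 x2=0x13 x3=0xa7  N=0 Z=0
after  5: x0=0xa7 x1=0x94 x2=0x13 x3=0xb7  N=1 Z=0
after  6: x0=0xa7 x1=0xb7 x2=0x13 x3=0xb7  N=1 Z=0
after  7: x0=0xa7 x1=0xb7 x2=0xb7 x3=0xb7  N=1 Z=0
after  8: x0=0xa7 x1=0xb7 x2=0xb7 x3=0xb7  N=1 Z=0
after  9: x0=0xa7 x1=0xb7 x2=0xb7 x3=0x5e  N=0 Z=0
after 10: x0=0xe9 x1=0xb7 x2=0xb7 x3=0x5e  N=1 Z=0
after 11: x0=0xff x1=0xb7 x2=0xb7 x3=0x5e  N=1 Z=0
after 12: x0=0xff x1=0xb7 x2=0xb7 x3=0xff  N=1 Z=0
-- IRQ taken; context saved, return-PC = 13 --
mismatch: x1: reported 0xa7 vs actual 0xb7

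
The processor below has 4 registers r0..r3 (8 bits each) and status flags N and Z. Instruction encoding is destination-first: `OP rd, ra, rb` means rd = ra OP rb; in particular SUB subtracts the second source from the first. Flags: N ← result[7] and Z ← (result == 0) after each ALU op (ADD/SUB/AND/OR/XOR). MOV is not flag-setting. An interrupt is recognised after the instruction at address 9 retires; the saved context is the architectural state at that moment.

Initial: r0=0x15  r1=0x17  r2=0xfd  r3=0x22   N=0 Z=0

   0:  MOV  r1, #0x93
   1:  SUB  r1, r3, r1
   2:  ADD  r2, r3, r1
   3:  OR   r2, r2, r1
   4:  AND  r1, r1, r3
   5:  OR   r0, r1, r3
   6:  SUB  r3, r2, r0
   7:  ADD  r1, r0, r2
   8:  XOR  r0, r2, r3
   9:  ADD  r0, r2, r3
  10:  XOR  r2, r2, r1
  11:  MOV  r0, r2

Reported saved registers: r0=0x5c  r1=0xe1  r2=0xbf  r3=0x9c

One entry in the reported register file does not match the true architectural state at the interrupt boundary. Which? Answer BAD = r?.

after  0: r0=0x15 r1=0x93 r2=0xfd r3=0x22  N=0 Z=0
after  1: r0=0x15 r1=0x8f r2=0xfd r3=0x22  N=1 Z=0
after  2: r0=0x15 r1=0x8f r2=0xb1 r3=0x22  N=1 Z=0
after  3: r0=0x15 r1=0x8f r2=0xbf r3=0x22  N=1 Z=0
after  4: r0=0x15 r1=0x02 r2=0xbf r3=0x22  N=0 Z=0
after  5: r0=0x22 r1=0x02 r2=0xbf r3=0x22  N=0 Z=0
after  6: r0=0x22 r1=0x02 r2=0xbf r3=0x9d  N=1 Z=0
after  7: r0=0x22 r1=0xe1 r2=0xbf r3=0x9d  N=1 Z=0
after  8: r0=0x22 r1=0xe1 r2=0xbf r3=0x9d  N=0 Z=0
after  9: r0=0x5c r1=0xe1 r2=0xbf r3=0x9d  N=0 Z=0
-- IRQ taken; context saved, return-PC = 10 --
mismatch: r3: reported 0x9c vs actual 0x9d

BAD = r3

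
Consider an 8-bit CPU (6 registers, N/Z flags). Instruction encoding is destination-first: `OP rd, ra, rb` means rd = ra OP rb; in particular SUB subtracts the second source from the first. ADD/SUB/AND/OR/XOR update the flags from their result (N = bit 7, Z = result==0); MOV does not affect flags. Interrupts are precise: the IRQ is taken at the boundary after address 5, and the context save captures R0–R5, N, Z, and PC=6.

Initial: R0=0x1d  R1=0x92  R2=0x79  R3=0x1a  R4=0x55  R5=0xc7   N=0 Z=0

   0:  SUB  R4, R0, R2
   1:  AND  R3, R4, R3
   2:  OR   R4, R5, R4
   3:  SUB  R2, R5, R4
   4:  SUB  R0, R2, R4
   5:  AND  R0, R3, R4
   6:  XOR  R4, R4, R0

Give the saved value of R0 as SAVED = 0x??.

after  0: R0=0x1d R1=0x92 R2=0x79 R3=0x1a R4=0xa4 R5=0xc7  N=1 Z=0
after  1: R0=0x1d R1=0x92 R2=0x79 R3=0x00 R4=0xa4 R5=0xc7  N=0 Z=1
after  2: R0=0x1d R1=0x92 R2=0x79 R3=0x00 R4=0xe7 R5=0xc7  N=1 Z=0
after  3: R0=0x1d R1=0x92 R2=0xe0 R3=0x00 R4=0xe7 R5=0xc7  N=1 Z=0
after  4: R0=0xf9 R1=0x92 R2=0xe0 R3=0x00 R4=0xe7 R5=0xc7  N=1 Z=0
after  5: R0=0x00 R1=0x92 R2=0xe0 R3=0x00 R4=0xe7 R5=0xc7  N=0 Z=1
-- IRQ taken; context saved, return-PC = 6 --

SAVED = 0x00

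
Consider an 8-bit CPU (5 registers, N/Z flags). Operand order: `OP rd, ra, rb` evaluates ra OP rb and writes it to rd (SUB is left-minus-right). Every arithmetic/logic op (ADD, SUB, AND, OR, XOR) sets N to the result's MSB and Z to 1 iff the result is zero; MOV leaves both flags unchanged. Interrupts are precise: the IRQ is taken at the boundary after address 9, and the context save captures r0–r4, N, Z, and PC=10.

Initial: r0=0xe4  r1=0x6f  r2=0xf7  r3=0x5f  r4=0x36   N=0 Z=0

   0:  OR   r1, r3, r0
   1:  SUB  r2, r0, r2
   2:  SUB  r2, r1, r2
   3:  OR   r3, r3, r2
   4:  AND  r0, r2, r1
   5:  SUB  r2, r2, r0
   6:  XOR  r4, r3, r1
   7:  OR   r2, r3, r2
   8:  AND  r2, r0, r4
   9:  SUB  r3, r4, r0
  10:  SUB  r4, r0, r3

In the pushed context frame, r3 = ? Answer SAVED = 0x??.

SAVED = 0x8e

after  0: r0=0xe4 r1=0xff r2=0xf7 r3=0x5f r4=0x36  N=1 Z=0
after  1: r0=0xe4 r1=0xff r2=0xed r3=0x5f r4=0x36  N=1 Z=0
after  2: r0=0xe4 r1=0xff r2=0x12 r3=0x5f r4=0x36  N=0 Z=0
after  3: r0=0xe4 r1=0xff r2=0x12 r3=0x5f r4=0x36  N=0 Z=0
after  4: r0=0x12 r1=0xff r2=0x12 r3=0x5f r4=0x36  N=0 Z=0
after  5: r0=0x12 r1=0xff r2=0x00 r3=0x5f r4=0x36  N=0 Z=1
after  6: r0=0x12 r1=0xff r2=0x00 r3=0x5f r4=0xa0  N=1 Z=0
after  7: r0=0x12 r1=0xff r2=0x5f r3=0x5f r4=0xa0  N=0 Z=0
after  8: r0=0x12 r1=0xff r2=0x00 r3=0x5f r4=0xa0  N=0 Z=1
after  9: r0=0x12 r1=0xff r2=0x00 r3=0x8e r4=0xa0  N=1 Z=0
-- IRQ taken; context saved, return-PC = 10 --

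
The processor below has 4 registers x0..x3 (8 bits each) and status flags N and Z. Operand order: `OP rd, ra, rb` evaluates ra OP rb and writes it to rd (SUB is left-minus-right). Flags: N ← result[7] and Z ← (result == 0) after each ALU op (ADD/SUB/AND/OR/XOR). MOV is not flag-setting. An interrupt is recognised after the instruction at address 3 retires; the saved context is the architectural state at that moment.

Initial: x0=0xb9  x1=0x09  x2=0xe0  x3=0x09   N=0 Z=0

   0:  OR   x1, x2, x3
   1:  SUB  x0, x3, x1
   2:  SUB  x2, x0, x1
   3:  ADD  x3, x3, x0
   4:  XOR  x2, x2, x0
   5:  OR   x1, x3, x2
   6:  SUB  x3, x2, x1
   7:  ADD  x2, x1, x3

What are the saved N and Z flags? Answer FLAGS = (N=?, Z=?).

after  0: x0=0xb9 x1=0xe9 x2=0xe0 x3=0x09  N=1 Z=0
after  1: x0=0x20 x1=0xe9 x2=0xe0 x3=0x09  N=0 Z=0
after  2: x0=0x20 x1=0xe9 x2=0x37 x3=0x09  N=0 Z=0
after  3: x0=0x20 x1=0xe9 x2=0x37 x3=0x29  N=0 Z=0
-- IRQ taken; context saved, return-PC = 4 --

FLAGS = (N=0, Z=0)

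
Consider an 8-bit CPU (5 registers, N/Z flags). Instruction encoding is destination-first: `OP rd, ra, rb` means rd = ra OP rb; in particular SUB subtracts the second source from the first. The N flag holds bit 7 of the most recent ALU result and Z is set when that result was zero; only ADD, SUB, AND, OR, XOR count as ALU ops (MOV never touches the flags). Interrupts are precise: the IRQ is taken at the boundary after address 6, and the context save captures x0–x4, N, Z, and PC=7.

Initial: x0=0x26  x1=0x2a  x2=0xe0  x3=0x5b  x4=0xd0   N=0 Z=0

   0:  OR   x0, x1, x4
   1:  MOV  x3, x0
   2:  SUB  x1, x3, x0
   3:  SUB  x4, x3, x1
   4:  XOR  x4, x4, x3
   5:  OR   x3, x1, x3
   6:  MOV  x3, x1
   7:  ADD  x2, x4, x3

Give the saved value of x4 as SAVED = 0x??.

SAVED = 0x00

after  0: x0=0xfa x1=0x2a x2=0xe0 x3=0x5b x4=0xd0  N=1 Z=0
after  1: x0=0xfa x1=0x2a x2=0xe0 x3=0xfa x4=0xd0  N=1 Z=0
after  2: x0=0xfa x1=0x00 x2=0xe0 x3=0xfa x4=0xd0  N=0 Z=1
after  3: x0=0xfa x1=0x00 x2=0xe0 x3=0xfa x4=0xfa  N=1 Z=0
after  4: x0=0xfa x1=0x00 x2=0xe0 x3=0xfa x4=0x00  N=0 Z=1
after  5: x0=0xfa x1=0x00 x2=0xe0 x3=0xfa x4=0x00  N=1 Z=0
after  6: x0=0xfa x1=0x00 x2=0xe0 x3=0x00 x4=0x00  N=1 Z=0
-- IRQ taken; context saved, return-PC = 7 --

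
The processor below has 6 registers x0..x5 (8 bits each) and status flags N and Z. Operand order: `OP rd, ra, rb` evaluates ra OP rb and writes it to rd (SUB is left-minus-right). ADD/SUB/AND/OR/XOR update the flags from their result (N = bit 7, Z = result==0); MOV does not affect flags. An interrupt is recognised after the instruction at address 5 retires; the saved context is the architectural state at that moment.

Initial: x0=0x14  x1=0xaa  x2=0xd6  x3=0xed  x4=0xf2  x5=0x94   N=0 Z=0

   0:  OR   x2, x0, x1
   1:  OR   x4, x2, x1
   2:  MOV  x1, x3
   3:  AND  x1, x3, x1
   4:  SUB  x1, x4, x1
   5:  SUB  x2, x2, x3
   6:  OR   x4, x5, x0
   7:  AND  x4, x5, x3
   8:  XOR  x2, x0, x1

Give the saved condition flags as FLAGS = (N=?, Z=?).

after  0: x0=0x14 x1=0xaa x2=0xbe x3=0xed x4=0xf2 x5=0x94  N=1 Z=0
after  1: x0=0x14 x1=0xaa x2=0xbe x3=0xed x4=0xbe x5=0x94  N=1 Z=0
after  2: x0=0x14 x1=0xed x2=0xbe x3=0xed x4=0xbe x5=0x94  N=1 Z=0
after  3: x0=0x14 x1=0xed x2=0xbe x3=0xed x4=0xbe x5=0x94  N=1 Z=0
after  4: x0=0x14 x1=0xd1 x2=0xbe x3=0xed x4=0xbe x5=0x94  N=1 Z=0
after  5: x0=0x14 x1=0xd1 x2=0xd1 x3=0xed x4=0xbe x5=0x94  N=1 Z=0
-- IRQ taken; context saved, return-PC = 6 --

FLAGS = (N=1, Z=0)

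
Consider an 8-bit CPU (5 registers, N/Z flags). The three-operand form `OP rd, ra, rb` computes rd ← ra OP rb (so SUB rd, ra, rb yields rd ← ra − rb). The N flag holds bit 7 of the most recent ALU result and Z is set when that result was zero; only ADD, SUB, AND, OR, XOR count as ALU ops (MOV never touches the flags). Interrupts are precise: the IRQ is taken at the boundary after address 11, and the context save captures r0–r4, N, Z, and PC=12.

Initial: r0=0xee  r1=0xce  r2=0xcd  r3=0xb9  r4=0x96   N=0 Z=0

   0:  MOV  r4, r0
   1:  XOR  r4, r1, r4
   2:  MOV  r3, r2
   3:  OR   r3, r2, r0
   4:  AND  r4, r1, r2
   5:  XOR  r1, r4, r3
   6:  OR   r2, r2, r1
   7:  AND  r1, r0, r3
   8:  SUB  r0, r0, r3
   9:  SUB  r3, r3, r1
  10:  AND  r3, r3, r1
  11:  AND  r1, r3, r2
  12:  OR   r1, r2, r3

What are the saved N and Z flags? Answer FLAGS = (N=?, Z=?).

FLAGS = (N=0, Z=1)

after  0: r0=0xee r1=0xce r2=0xcd r3=0xb9 r4=0xee  N=0 Z=0
after  1: r0=0xee r1=0xce r2=0xcd r3=0xb9 r4=0x20  N=0 Z=0
after  2: r0=0xee r1=0xce r2=0xcd r3=0xcd r4=0x20  N=0 Z=0
after  3: r0=0xee r1=0xce r2=0xcd r3=0xef r4=0x20  N=1 Z=0
after  4: r0=0xee r1=0xce r2=0xcd r3=0xef r4=0xcc  N=1 Z=0
after  5: r0=0xee r1=0x23 r2=0xcd r3=0xef r4=0xcc  N=0 Z=0
after  6: r0=0xee r1=0x23 r2=0xef r3=0xef r4=0xcc  N=1 Z=0
after  7: r0=0xee r1=0xee r2=0xef r3=0xef r4=0xcc  N=1 Z=0
after  8: r0=0xff r1=0xee r2=0xef r3=0xef r4=0xcc  N=1 Z=0
after  9: r0=0xff r1=0xee r2=0xef r3=0x01 r4=0xcc  N=0 Z=0
after 10: r0=0xff r1=0xee r2=0xef r3=0x00 r4=0xcc  N=0 Z=1
after 11: r0=0xff r1=0x00 r2=0xef r3=0x00 r4=0xcc  N=0 Z=1
-- IRQ taken; context saved, return-PC = 12 --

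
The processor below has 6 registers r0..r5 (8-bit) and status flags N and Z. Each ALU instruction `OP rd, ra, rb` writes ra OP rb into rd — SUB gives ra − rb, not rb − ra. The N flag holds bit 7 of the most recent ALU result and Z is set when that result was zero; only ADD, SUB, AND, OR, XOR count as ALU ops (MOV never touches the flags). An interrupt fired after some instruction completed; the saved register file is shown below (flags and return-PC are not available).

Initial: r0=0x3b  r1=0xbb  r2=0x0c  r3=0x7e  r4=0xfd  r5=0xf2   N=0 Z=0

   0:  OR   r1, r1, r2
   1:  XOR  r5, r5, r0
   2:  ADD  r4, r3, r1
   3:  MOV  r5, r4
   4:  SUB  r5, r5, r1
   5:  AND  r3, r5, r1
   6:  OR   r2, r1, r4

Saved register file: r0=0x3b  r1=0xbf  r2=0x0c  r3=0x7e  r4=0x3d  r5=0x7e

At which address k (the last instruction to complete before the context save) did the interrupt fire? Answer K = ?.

after  0: r0=0x3b r1=0xbf r2=0x0c r3=0x7e r4=0xfd r5=0xf2  N=1 Z=0
after  1: r0=0x3b r1=0xbf r2=0x0c r3=0x7e r4=0xfd r5=0xc9  N=1 Z=0
after  2: r0=0x3b r1=0xbf r2=0x0c r3=0x7e r4=0x3d r5=0xc9  N=0 Z=0
after  3: r0=0x3b r1=0xbf r2=0x0c r3=0x7e r4=0x3d r5=0x3d  N=0 Z=0
after  4: r0=0x3b r1=0xbf r2=0x0c r3=0x7e r4=0x3d r5=0x7e  N=0 Z=0
-- IRQ taken; context saved, return-PC = 5 --

K = 4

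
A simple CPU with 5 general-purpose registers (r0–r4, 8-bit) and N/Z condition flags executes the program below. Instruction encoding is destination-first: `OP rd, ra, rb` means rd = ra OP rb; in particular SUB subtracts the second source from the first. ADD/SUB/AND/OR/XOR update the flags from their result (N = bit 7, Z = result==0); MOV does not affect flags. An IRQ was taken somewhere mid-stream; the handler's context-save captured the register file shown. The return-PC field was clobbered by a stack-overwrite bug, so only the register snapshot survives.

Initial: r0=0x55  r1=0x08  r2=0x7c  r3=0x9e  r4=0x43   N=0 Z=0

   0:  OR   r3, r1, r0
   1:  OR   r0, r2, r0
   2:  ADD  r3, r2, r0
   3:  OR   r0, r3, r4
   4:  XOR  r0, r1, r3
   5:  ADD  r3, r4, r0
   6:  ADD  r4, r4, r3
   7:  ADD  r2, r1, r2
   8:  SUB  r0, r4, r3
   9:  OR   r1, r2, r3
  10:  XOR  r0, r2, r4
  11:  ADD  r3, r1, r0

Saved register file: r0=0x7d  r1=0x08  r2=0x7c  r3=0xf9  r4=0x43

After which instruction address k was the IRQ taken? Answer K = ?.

after  0: r0=0x55 r1=0x08 r2=0x7c r3=0x5d r4=0x43  N=0 Z=0
after  1: r0=0x7d r1=0x08 r2=0x7c r3=0x5d r4=0x43  N=0 Z=0
after  2: r0=0x7d r1=0x08 r2=0x7c r3=0xf9 r4=0x43  N=1 Z=0
-- IRQ taken; context saved, return-PC = 3 --

K = 2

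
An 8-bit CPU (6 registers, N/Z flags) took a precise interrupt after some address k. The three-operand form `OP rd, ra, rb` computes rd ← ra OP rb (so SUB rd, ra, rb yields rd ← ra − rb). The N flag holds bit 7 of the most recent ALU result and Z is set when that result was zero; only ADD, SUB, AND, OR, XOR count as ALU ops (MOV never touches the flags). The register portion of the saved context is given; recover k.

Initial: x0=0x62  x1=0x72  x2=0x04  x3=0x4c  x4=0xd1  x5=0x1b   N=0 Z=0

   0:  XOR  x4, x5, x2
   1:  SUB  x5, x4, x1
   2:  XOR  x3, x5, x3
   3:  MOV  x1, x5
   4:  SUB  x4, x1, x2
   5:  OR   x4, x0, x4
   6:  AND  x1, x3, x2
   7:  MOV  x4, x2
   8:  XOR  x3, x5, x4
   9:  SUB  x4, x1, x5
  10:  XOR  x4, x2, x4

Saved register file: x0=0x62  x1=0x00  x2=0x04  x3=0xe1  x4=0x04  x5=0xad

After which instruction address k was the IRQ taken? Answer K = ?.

K = 7

after  0: x0=0x62 x1=0x72 x2=0x04 x3=0x4c x4=0x1f x5=0x1b  N=0 Z=0
after  1: x0=0x62 x1=0x72 x2=0x04 x3=0x4c x4=0x1f x5=0xad  N=1 Z=0
after  2: x0=0x62 x1=0x72 x2=0x04 x3=0xe1 x4=0x1f x5=0xad  N=1 Z=0
after  3: x0=0x62 x1=0xad x2=0x04 x3=0xe1 x4=0x1f x5=0xad  N=1 Z=0
after  4: x0=0x62 x1=0xad x2=0x04 x3=0xe1 x4=0xa9 x5=0xad  N=1 Z=0
after  5: x0=0x62 x1=0xad x2=0x04 x3=0xe1 x4=0xeb x5=0xad  N=1 Z=0
after  6: x0=0x62 x1=0x00 x2=0x04 x3=0xe1 x4=0xeb x5=0xad  N=0 Z=1
after  7: x0=0x62 x1=0x00 x2=0x04 x3=0xe1 x4=0x04 x5=0xad  N=0 Z=1
-- IRQ taken; context saved, return-PC = 8 --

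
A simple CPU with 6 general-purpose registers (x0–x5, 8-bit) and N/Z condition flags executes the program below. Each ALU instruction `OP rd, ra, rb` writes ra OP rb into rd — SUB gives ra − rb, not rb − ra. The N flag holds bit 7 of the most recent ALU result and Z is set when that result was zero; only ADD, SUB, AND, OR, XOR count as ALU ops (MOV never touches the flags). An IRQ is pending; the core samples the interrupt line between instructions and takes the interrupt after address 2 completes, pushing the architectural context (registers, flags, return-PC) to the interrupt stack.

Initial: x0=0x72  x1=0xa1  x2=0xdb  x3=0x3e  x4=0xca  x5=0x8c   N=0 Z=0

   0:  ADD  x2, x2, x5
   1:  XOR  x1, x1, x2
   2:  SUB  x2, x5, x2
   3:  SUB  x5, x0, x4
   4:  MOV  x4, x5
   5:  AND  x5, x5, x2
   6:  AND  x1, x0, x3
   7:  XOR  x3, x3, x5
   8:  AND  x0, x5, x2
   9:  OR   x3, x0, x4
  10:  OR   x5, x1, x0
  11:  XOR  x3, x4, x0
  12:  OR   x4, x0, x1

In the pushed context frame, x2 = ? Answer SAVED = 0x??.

SAVED = 0x25

after  0: x0=0x72 x1=0xa1 x2=0x67 x3=0x3e x4=0xca x5=0x8c  N=0 Z=0
after  1: x0=0x72 x1=0xc6 x2=0x67 x3=0x3e x4=0xca x5=0x8c  N=1 Z=0
after  2: x0=0x72 x1=0xc6 x2=0x25 x3=0x3e x4=0xca x5=0x8c  N=0 Z=0
-- IRQ taken; context saved, return-PC = 3 --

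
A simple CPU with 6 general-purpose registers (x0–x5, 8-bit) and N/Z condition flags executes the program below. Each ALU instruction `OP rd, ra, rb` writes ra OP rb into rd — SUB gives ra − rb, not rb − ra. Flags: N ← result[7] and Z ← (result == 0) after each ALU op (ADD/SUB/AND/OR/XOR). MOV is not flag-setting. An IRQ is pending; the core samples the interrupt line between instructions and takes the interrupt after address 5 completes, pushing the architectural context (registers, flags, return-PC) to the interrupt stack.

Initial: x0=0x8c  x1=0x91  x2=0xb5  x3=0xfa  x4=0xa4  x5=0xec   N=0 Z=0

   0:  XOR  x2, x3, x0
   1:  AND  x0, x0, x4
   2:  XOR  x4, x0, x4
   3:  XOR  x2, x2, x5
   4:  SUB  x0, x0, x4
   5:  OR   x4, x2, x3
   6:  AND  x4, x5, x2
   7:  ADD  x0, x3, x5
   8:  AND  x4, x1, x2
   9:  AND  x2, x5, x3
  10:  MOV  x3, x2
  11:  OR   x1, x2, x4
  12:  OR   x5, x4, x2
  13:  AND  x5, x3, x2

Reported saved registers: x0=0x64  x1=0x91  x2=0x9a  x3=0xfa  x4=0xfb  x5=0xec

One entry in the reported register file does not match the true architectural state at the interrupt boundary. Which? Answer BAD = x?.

BAD = x4

after  0: x0=0x8c x1=0x91 x2=0x76 x3=0xfa x4=0xa4 x5=0xec  N=0 Z=0
after  1: x0=0x84 x1=0x91 x2=0x76 x3=0xfa x4=0xa4 x5=0xec  N=1 Z=0
after  2: x0=0x84 x1=0x91 x2=0x76 x3=0xfa x4=0x20 x5=0xec  N=0 Z=0
after  3: x0=0x84 x1=0x91 x2=0x9a x3=0xfa x4=0x20 x5=0xec  N=1 Z=0
after  4: x0=0x64 x1=0x91 x2=0x9a x3=0xfa x4=0x20 x5=0xec  N=0 Z=0
after  5: x0=0x64 x1=0x91 x2=0x9a x3=0xfa x4=0xfa x5=0xec  N=1 Z=0
-- IRQ taken; context saved, return-PC = 6 --
mismatch: x4: reported 0xfb vs actual 0xfa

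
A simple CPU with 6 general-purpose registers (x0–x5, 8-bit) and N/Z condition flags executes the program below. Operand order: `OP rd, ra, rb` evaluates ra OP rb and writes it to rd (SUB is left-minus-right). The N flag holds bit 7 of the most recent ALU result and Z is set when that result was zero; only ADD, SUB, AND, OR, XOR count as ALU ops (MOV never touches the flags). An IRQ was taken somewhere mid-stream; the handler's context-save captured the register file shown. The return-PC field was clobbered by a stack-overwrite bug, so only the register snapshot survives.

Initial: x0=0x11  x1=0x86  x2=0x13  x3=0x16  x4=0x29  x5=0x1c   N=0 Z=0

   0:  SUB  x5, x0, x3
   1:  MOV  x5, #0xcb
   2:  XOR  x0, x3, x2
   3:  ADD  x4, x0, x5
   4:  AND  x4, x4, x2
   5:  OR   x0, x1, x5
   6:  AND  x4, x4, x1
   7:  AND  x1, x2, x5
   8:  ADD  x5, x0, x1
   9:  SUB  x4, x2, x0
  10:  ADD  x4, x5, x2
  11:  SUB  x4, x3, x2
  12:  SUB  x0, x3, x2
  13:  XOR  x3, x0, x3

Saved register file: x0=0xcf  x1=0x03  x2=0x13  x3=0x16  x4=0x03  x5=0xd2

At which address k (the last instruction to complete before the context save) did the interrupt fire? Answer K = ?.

K = 11

after  0: x0=0x11 x1=0x86 x2=0x13 x3=0x16 x4=0x29 x5=0xfb  N=1 Z=0
after  1: x0=0x11 x1=0x86 x2=0x13 x3=0x16 x4=0x29 x5=0xcb  N=1 Z=0
after  2: x0=0x05 x1=0x86 x2=0x13 x3=0x16 x4=0x29 x5=0xcb  N=0 Z=0
after  3: x0=0x05 x1=0x86 x2=0x13 x3=0x16 x4=0xd0 x5=0xcb  N=1 Z=0
after  4: x0=0x05 x1=0x86 x2=0x13 x3=0x16 x4=0x10 x5=0xcb  N=0 Z=0
after  5: x0=0xcf x1=0x86 x2=0x13 x3=0x16 x4=0x10 x5=0xcb  N=1 Z=0
after  6: x0=0xcf x1=0x86 x2=0x13 x3=0x16 x4=0x00 x5=0xcb  N=0 Z=1
after  7: x0=0xcf x1=0x03 x2=0x13 x3=0x16 x4=0x00 x5=0xcb  N=0 Z=0
after  8: x0=0xcf x1=0x03 x2=0x13 x3=0x16 x4=0x00 x5=0xd2  N=1 Z=0
after  9: x0=0xcf x1=0x03 x2=0x13 x3=0x16 x4=0x44 x5=0xd2  N=0 Z=0
after 10: x0=0xcf x1=0x03 x2=0x13 x3=0x16 x4=0xe5 x5=0xd2  N=1 Z=0
after 11: x0=0xcf x1=0x03 x2=0x13 x3=0x16 x4=0x03 x5=0xd2  N=0 Z=0
-- IRQ taken; context saved, return-PC = 12 --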